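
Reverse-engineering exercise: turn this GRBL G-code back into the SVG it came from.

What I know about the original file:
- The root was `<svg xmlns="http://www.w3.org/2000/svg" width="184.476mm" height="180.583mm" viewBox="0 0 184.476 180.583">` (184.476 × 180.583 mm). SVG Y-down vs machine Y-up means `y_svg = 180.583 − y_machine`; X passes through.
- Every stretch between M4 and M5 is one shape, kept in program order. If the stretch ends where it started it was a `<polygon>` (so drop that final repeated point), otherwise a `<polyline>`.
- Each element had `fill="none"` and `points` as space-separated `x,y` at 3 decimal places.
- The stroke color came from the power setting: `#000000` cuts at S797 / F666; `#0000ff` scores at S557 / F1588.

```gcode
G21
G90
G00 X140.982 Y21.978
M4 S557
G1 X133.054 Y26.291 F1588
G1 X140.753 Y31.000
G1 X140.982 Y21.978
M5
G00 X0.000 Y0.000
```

<svg xmlns="http://www.w3.org/2000/svg" width="184.476mm" height="180.583mm" viewBox="0 0 184.476 180.583">
  <polygon points="140.982,158.605 133.054,154.292 140.753,149.583" fill="none" stroke="#0000ff"/>
</svg>

Machine Y-up, SVG Y-down with viewBox height 180.583, so y_svg = 180.583 − y_machine; X carries over. Every run uses S557, so all elements get stroke `#0000ff` (score).

Run 1: The run returns to its start, so emit a `<polygon>` with points (Y-flipped): 140.982,158.605 133.054,154.292 140.753,149.583.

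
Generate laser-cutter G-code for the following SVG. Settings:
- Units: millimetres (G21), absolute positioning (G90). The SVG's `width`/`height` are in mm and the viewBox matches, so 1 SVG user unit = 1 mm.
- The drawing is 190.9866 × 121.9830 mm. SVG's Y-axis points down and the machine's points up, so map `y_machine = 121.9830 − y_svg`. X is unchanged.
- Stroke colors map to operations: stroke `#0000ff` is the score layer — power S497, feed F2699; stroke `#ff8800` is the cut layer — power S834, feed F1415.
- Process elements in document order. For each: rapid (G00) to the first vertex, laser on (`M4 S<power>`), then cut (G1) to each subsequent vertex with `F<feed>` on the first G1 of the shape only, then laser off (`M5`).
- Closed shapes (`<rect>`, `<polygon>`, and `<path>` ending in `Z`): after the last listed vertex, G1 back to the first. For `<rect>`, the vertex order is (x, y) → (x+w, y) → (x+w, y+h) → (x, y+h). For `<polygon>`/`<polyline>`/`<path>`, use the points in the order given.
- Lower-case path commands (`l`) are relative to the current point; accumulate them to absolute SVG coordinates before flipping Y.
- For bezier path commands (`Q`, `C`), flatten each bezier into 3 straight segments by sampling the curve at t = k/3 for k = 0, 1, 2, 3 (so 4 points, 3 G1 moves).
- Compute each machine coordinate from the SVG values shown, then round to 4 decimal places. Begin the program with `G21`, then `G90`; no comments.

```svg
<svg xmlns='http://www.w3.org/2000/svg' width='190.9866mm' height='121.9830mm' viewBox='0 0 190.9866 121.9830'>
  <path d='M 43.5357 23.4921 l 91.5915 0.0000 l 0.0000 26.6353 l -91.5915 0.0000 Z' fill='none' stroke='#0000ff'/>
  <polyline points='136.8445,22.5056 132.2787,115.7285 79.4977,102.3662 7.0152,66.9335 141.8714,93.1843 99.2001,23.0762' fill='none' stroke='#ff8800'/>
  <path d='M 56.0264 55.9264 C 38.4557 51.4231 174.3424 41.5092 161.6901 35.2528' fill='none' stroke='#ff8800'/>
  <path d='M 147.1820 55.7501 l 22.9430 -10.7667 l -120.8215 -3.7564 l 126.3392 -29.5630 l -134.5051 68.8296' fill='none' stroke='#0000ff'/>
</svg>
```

G21
G90
G00 X43.5357 Y98.4909
M4 S497
G1 X135.1272 Y98.4909 F2699
G1 X135.1272 Y71.8556
G1 X43.5357 Y71.8556
G1 X43.5357 Y98.4909
M5
G00 X136.8445 Y99.4774
M4 S834
G1 X132.2787 Y6.2545 F1415
G1 X79.4977 Y19.6168
G1 X7.0152 Y55.0495
G1 X141.8714 Y28.7987
G1 X99.2001 Y98.9068
M5
G00 X56.0264 Y66.0566
M4 S834
G1 X78.4231 Y72.0276 F1415
G1 X136.0145 Y79.5905
G1 X161.6901 Y86.7302
M5
G00 X147.1820 Y66.2329
M4 S497
G1 X170.1250 Y76.9996 F2699
G1 X49.3035 Y80.7560
G1 X175.6427 Y110.3190
G1 X41.1376 Y41.4894
M5

Since the viewBox matches the mm dimensions, user units are millimetres directly. The only transform is the Y-flip y_m = 121.9830 − y_svg.

Shape 1 is a rectangle drawn with `<path>`. Its stroke #0000ff means score at S497, F2699. After flipping Y the toolpath is (43.5357,98.4909) → (135.1272,98.4909) → (135.1272,71.8556) → (43.5357,71.8556) → (43.5357,98.4909), returning to the start.

Shape 2 is a open polyline drawn with `<polyline>`. Its stroke #ff8800 means cut at S834, F1415. After flipping Y the toolpath is (136.8445,99.4774) → (132.2787,6.2545) → (79.4977,19.6168) → (7.0152,55.0495) → (141.8714,28.7987) → (99.2001,98.9068).

Shape 3 is a cubic bezier drawn with `<path>`. Its stroke #ff8800 means cut at S834, F1415. After flipping Y the toolpath is (56.0264,66.0566) → (78.4231,72.0276) → (136.0145,79.5905) → (161.6901,86.7302).

Shape 4 is a open polyline drawn with `<path>`. Its stroke #0000ff means score at S497, F2699. After flipping Y the toolpath is (147.1820,66.2329) → (170.1250,76.9996) → (49.3035,80.7560) → (175.6427,110.3190) → (41.1376,41.4894).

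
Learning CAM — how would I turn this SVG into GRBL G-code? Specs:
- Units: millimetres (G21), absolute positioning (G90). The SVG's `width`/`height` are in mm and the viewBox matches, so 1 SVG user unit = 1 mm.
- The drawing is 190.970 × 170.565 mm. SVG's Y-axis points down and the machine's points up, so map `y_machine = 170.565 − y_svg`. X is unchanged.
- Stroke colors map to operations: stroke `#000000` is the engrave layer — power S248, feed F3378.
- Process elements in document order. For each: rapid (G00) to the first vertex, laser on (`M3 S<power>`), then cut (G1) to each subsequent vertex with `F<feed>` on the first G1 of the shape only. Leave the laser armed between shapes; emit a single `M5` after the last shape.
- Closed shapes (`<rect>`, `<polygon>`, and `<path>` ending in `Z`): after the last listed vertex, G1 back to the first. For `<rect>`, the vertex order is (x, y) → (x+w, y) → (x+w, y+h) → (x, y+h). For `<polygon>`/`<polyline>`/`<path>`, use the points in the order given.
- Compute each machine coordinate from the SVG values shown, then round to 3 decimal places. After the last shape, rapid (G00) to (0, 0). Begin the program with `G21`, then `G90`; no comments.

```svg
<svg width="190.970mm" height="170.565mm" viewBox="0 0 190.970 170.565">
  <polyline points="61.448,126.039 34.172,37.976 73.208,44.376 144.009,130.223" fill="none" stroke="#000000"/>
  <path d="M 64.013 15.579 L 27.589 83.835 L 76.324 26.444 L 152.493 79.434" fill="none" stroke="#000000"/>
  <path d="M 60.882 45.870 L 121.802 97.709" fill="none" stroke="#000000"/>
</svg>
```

G21
G90
G00 X61.448 Y44.526
M3 S248
G1 X34.172 Y132.589 F3378
G1 X73.208 Y126.189
G1 X144.009 Y40.342
G00 X64.013 Y154.986
M3 S248
G1 X27.589 Y86.730 F3378
G1 X76.324 Y144.121
G1 X152.493 Y91.131
G00 X60.882 Y124.695
M3 S248
G1 X121.802 Y72.856 F3378
M5
G00 X0.000 Y0.000

1 u = 1 mm; y_m = 170.565 − y.

[1] `<polyline>` open polyline, #000000→engrave S248 F3378: (61.448,44.526) → (34.172,132.589) → (73.208,126.189) → (144.009,40.342)

[2] `<path>` open polyline, #000000→engrave S248 F3378: (64.013,154.986) → (27.589,86.730) → (76.324,144.121) → (152.493,91.131)

[3] `<path>` line segment, #000000→engrave S248 F3378: (60.882,124.695) → (121.802,72.856)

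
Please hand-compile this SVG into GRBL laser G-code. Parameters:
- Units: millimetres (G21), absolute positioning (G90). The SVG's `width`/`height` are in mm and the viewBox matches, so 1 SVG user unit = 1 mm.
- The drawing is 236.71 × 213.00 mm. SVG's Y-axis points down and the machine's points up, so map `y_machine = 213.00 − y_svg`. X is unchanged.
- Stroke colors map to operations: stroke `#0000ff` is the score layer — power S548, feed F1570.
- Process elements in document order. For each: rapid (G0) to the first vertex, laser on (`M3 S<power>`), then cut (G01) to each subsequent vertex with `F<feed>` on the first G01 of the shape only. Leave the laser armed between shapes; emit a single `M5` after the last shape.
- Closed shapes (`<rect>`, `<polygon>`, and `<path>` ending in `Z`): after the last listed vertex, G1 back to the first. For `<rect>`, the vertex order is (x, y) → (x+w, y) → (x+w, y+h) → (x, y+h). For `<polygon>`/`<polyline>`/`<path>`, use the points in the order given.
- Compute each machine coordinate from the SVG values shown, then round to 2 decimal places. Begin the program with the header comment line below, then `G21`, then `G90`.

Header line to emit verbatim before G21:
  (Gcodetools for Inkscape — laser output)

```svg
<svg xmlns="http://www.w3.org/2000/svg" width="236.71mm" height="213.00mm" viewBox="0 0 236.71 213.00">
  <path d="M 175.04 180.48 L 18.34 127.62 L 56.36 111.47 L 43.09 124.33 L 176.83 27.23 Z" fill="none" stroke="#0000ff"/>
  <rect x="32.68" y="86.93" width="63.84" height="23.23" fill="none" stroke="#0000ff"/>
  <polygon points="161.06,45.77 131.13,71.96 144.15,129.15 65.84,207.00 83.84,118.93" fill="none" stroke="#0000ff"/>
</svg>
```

(Gcodetools for Inkscape — laser output)
G21
G90
G0 X175.04 Y32.52
M3 S548
G01 X18.34 Y85.38 F1570
G01 X56.36 Y101.53
G01 X43.09 Y88.67
G01 X176.83 Y185.77
G01 X175.04 Y32.52
G0 X32.68 Y126.07
M3 S548
G01 X96.52 Y126.07 F1570
G01 X96.52 Y102.84
G01 X32.68 Y102.84
G01 X32.68 Y126.07
G0 X161.06 Y167.23
M3 S548
G01 X131.13 Y141.04 F1570
G01 X144.15 Y83.85
G01 X65.84 Y6.00
G01 X83.84 Y94.07
G01 X161.06 Y167.23
M5

viewBox `0 0 236.71 213.00` with mm width/height → 1 unit = 1 mm. Flip: y_m = 213.00 − y_svg.

**Shape 1** — `<path>` closed polygon, stroke `#0000ff` → score (S548, F1570). Machine vertices: (175.04,32.52) → (18.34,85.38) → (56.36,101.53) → (43.09,88.67) → (176.83,185.77) → (175.04,32.52). Closed: final G1 returns to the first vertex.

**Shape 2** — `<rect>` rectangle, stroke `#0000ff` → score (S548, F1570). Machine vertices: (32.68,126.07) → (96.52,126.07) → (96.52,102.84) → (32.68,102.84) → (32.68,126.07). Closed: final G1 returns to the first vertex.

**Shape 3** — `<polygon>` closed polygon, stroke `#0000ff` → score (S548, F1570). Machine vertices: (161.06,167.23) → (131.13,141.04) → (144.15,83.85) → (65.84,6.00) → (83.84,94.07) → (161.06,167.23). Closed: final G1 returns to the first vertex.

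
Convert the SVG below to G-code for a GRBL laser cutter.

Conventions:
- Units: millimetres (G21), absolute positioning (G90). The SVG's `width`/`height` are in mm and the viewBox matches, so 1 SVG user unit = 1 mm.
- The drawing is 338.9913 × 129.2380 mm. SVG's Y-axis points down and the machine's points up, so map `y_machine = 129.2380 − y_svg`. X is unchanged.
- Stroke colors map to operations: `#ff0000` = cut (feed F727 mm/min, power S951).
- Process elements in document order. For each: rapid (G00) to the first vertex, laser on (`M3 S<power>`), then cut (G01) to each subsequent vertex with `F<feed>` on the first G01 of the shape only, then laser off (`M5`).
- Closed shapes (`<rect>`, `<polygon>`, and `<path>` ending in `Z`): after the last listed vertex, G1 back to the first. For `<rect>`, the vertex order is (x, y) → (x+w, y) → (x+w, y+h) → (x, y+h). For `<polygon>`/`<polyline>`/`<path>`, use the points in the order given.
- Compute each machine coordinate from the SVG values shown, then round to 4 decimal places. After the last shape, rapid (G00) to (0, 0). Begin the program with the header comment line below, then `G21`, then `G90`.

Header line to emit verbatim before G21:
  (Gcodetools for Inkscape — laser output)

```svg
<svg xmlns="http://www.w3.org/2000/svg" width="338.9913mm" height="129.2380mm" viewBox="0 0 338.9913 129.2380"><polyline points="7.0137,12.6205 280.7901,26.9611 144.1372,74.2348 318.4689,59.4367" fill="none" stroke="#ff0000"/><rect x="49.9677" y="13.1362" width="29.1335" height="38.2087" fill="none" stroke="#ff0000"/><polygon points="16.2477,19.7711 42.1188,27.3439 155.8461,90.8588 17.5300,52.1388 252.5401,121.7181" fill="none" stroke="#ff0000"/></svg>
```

viewBox `0 0 338.9913 129.2380` with mm width/height → 1 unit = 1 mm. Flip: y_m = 129.2380 − y_svg.

**Shape 1** — `<polyline>` open polyline, stroke `#ff0000` → cut (S951, F727). Machine vertices: (7.0137,116.6175) → (280.7901,102.2769) → (144.1372,55.0032) → (318.4689,69.8013). Open path.

**Shape 2** — `<rect>` rectangle, stroke `#ff0000` → cut (S951, F727). Machine vertices: (49.9677,116.1018) → (79.1012,116.1018) → (79.1012,77.8931) → (49.9677,77.8931) → (49.9677,116.1018). Closed: final G1 returns to the first vertex.

**Shape 3** — `<polygon>` closed polygon, stroke `#ff0000` → cut (S951, F727). Machine vertices: (16.2477,109.4669) → (42.1188,101.8941) → (155.8461,38.3792) → (17.5300,77.0992) → (252.5401,7.5199) → (16.2477,109.4669). Closed: final G1 returns to the first vertex.

(Gcodetools for Inkscape — laser output)
G21
G90
G00 X7.0137 Y116.6175
M3 S951
G01 X280.7901 Y102.2769 F727
G01 X144.1372 Y55.0032
G01 X318.4689 Y69.8013
M5
G00 X49.9677 Y116.1018
M3 S951
G01 X79.1012 Y116.1018 F727
G01 X79.1012 Y77.8931
G01 X49.9677 Y77.8931
G01 X49.9677 Y116.1018
M5
G00 X16.2477 Y109.4669
M3 S951
G01 X42.1188 Y101.8941 F727
G01 X155.8461 Y38.3792
G01 X17.5300 Y77.0992
G01 X252.5401 Y7.5199
G01 X16.2477 Y109.4669
M5
G00 X0.0000 Y0.0000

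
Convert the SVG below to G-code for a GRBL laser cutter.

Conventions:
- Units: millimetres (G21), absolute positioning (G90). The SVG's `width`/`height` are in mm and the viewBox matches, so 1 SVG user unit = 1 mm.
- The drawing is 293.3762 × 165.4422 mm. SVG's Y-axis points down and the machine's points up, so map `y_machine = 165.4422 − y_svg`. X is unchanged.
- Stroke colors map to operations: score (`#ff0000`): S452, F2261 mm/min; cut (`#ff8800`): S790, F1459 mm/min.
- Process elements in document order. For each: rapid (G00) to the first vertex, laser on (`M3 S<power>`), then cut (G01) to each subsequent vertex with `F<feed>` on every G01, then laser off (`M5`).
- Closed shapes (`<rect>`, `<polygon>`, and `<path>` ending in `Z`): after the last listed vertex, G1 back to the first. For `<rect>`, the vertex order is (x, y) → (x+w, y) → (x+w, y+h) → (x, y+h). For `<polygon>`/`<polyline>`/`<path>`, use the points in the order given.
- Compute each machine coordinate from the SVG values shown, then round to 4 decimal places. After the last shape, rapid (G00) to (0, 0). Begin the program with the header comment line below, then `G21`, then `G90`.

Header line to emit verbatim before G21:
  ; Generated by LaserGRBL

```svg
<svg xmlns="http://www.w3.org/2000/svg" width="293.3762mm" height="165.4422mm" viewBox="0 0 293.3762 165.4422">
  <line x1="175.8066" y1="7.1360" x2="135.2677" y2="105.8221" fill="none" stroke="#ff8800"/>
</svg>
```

Since the viewBox matches the mm dimensions, user units are millimetres directly. The only transform is the Y-flip y_m = 165.4422 − y_svg.

Shape 1 is a line segment drawn with `<line>`. Its stroke #ff8800 means cut at S790, F1459. After flipping Y the toolpath is (175.8066,158.3062) → (135.2677,59.6201).

; Generated by LaserGRBL
G21
G90
G00 X175.8066 Y158.3062
M3 S790
G01 X135.2677 Y59.6201 F1459
M5
G00 X0.0000 Y0.0000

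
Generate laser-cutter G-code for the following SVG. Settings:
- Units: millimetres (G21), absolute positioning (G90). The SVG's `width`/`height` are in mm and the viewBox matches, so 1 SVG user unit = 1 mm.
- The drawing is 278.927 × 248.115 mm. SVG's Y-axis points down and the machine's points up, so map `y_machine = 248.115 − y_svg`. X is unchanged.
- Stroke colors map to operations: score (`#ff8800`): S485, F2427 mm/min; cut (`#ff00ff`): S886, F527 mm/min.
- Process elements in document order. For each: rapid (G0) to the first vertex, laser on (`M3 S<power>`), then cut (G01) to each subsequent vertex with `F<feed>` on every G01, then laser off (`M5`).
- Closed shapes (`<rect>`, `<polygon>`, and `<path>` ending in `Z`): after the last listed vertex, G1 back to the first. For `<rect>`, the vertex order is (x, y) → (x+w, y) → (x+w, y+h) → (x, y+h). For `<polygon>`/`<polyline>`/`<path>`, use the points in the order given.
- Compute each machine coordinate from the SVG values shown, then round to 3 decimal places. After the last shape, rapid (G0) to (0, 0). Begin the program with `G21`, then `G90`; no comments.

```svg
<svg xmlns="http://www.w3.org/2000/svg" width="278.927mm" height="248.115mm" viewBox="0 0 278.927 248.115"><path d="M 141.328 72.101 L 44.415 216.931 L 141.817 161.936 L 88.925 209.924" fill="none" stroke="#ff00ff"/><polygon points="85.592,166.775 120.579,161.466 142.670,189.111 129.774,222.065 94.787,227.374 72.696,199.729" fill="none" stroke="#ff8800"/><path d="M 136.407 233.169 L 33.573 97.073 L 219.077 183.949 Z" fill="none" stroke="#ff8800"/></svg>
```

viewBox `0 0 278.927 248.115` with mm width/height → 1 unit = 1 mm. Flip: y_m = 248.115 − y_svg.

**Shape 1** — `<path>` open polyline, stroke `#ff00ff` → cut (S886, F527). Machine vertices: (141.328,176.014) → (44.415,31.184) → (141.817,86.179) → (88.925,38.191). Open path.

**Shape 2** — `<polygon>` regular polygon, stroke `#ff8800` → score (S485, F2427). Machine vertices: (85.592,81.340) → (120.579,86.649) → (142.670,59.004) → (129.774,26.050) → (94.787,20.741) → (72.696,48.386) → (85.592,81.340). Closed: final G1 returns to the first vertex.

**Shape 3** — `<path>` closed polygon, stroke `#ff8800` → score (S485, F2427). Machine vertices: (136.407,14.946) → (33.573,151.042) → (219.077,64.166) → (136.407,14.946). Closed: final G1 returns to the first vertex.

G21
G90
G0 X141.328 Y176.014
M3 S886
G01 X44.415 Y31.184 F527
G01 X141.817 Y86.179 F527
G01 X88.925 Y38.191 F527
M5
G0 X85.592 Y81.340
M3 S485
G01 X120.579 Y86.649 F2427
G01 X142.670 Y59.004 F2427
G01 X129.774 Y26.050 F2427
G01 X94.787 Y20.741 F2427
G01 X72.696 Y48.386 F2427
G01 X85.592 Y81.340 F2427
M5
G0 X136.407 Y14.946
M3 S485
G01 X33.573 Y151.042 F2427
G01 X219.077 Y64.166 F2427
G01 X136.407 Y14.946 F2427
M5
G0 X0.000 Y0.000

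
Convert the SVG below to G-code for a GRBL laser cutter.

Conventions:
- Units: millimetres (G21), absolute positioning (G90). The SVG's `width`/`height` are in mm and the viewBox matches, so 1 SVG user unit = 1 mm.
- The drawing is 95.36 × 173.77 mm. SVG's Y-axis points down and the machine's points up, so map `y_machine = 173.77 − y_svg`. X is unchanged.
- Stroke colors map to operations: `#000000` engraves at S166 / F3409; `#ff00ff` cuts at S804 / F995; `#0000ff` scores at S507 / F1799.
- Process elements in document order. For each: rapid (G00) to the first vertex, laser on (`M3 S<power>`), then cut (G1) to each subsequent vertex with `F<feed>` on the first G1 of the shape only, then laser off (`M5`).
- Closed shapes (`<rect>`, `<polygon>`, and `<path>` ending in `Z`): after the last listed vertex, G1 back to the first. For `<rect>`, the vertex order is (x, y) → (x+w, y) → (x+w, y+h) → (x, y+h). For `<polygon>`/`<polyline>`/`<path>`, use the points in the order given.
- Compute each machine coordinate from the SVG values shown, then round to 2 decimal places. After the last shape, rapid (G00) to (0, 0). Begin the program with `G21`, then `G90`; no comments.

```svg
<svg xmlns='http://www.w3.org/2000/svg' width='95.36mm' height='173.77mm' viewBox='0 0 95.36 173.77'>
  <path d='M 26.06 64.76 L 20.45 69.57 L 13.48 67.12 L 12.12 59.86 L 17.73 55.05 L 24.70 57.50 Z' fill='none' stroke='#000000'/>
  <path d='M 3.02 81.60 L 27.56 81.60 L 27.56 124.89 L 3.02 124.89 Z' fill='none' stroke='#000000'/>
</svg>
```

G21
G90
G00 X26.06 Y109.01
M3 S166
G1 X20.45 Y104.20 F3409
G1 X13.48 Y106.65
G1 X12.12 Y113.91
G1 X17.73 Y118.72
G1 X24.70 Y116.27
G1 X26.06 Y109.01
M5
G00 X3.02 Y92.17
M3 S166
G1 X27.56 Y92.17 F3409
G1 X27.56 Y48.88
G1 X3.02 Y48.88
G1 X3.02 Y92.17
M5
G00 X0.00 Y0.00

1 u = 1 mm; y_m = 173.77 − y.

[1] `<path>` regular polygon, #000000→engrave S166 F3409: (26.06,109.01) → (20.45,104.20) → (13.48,106.65) → (12.12,113.91) → (17.73,118.72) → (24.70,116.27) → (26.06,109.01) (closed)

[2] `<path>` rectangle, #000000→engrave S166 F3409: (3.02,92.17) → (27.56,92.17) → (27.56,48.88) → (3.02,48.88) → (3.02,92.17) (closed)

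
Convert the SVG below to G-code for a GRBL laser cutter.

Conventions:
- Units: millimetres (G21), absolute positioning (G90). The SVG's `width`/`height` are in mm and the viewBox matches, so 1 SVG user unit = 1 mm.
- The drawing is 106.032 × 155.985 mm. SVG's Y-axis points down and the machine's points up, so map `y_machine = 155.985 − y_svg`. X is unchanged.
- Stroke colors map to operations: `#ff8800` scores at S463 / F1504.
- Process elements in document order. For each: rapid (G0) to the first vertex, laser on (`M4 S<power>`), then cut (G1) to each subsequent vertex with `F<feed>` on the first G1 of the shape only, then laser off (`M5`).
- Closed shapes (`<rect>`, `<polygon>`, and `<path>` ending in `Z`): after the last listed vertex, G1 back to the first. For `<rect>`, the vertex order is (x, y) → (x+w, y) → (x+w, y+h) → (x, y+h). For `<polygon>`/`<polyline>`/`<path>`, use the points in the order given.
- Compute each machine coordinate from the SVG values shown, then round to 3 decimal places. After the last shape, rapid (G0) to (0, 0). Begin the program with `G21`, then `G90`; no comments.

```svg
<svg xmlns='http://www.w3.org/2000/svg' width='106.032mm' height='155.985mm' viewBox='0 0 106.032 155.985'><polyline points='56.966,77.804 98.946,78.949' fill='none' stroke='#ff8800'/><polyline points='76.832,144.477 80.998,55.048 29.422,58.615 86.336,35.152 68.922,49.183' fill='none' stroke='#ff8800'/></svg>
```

G21
G90
G0 X56.966 Y78.181
M4 S463
G1 X98.946 Y77.036 F1504
M5
G0 X76.832 Y11.508
M4 S463
G1 X80.998 Y100.937 F1504
G1 X29.422 Y97.370
G1 X86.336 Y120.833
G1 X68.922 Y106.802
M5
G0 X0.000 Y0.000

viewBox `0 0 106.032 155.985` with mm width/height → 1 unit = 1 mm. Flip: y_m = 155.985 − y_svg.

**Shape 1** — `<polyline>` line segment, stroke `#ff8800` → score (S463, F1504). Machine vertices: (56.966,78.181) → (98.946,77.036). Open path.

**Shape 2** — `<polyline>` open polyline, stroke `#ff8800` → score (S463, F1504). Machine vertices: (76.832,11.508) → (80.998,100.937) → (29.422,97.370) → (86.336,120.833) → (68.922,106.802). Open path.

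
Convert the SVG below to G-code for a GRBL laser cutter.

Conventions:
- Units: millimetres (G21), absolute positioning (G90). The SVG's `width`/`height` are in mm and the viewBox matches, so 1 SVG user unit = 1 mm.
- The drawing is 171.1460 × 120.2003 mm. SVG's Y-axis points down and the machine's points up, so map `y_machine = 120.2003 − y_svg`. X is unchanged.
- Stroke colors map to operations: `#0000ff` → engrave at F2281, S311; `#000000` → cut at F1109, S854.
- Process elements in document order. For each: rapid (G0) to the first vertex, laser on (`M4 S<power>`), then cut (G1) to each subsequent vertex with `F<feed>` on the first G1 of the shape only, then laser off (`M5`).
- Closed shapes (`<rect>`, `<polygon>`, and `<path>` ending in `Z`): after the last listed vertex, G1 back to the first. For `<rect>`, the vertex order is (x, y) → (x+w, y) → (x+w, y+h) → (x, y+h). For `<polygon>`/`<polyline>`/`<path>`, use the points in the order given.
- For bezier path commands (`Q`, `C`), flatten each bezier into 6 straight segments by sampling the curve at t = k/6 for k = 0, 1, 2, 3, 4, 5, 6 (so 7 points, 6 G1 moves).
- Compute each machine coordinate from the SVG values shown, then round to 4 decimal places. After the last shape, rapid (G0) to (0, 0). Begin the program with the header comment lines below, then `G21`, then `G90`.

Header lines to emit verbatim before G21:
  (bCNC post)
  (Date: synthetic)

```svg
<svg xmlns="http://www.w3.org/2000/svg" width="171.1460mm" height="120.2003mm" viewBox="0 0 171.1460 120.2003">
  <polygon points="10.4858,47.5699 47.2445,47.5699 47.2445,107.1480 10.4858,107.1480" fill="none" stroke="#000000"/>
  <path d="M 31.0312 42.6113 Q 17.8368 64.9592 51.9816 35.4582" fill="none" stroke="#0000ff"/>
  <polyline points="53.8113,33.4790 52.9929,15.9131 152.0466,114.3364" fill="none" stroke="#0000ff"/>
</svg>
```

Since the viewBox matches the mm dimensions, user units are millimetres directly. The only transform is the Y-flip y_m = 120.2003 − y_svg.

Shape 1 is a rectangle drawn with `<polygon>`. Its stroke #000000 means cut at S854, F1109. After flipping Y the toolpath is (10.4858,72.6304) → (47.2445,72.6304) → (47.2445,13.0523) → (10.4858,13.0523) → (10.4858,72.6304), returning to the start.

Shape 2 is a quadratic bezier drawn with `<path>`. Its stroke #0000ff means engrave at S311, F2281. After flipping Y the toolpath is (31.0312,77.5890) → (27.9480,71.5799) → (27.4948,68.4514) → (29.6716,68.2033) → (34.4783,70.8358) → (41.9150,76.3487) → (51.9816,84.7421).

Shape 3 is a open polyline drawn with `<polyline>`. Its stroke #0000ff means engrave at S311, F2281. After flipping Y the toolpath is (53.8113,86.7213) → (52.9929,104.2872) → (152.0466,5.8639).

(bCNC post)
(Date: synthetic)
G21
G90
G0 X10.4858 Y72.6304
M4 S854
G1 X47.2445 Y72.6304 F1109
G1 X47.2445 Y13.0523
G1 X10.4858 Y13.0523
G1 X10.4858 Y72.6304
M5
G0 X31.0312 Y77.5890
M4 S311
G1 X27.9480 Y71.5799 F2281
G1 X27.4948 Y68.4514
G1 X29.6716 Y68.2033
G1 X34.4783 Y70.8358
G1 X41.9150 Y76.3487
G1 X51.9816 Y84.7421
M5
G0 X53.8113 Y86.7213
M4 S311
G1 X52.9929 Y104.2872 F2281
G1 X152.0466 Y5.8639
M5
G0 X0.0000 Y0.0000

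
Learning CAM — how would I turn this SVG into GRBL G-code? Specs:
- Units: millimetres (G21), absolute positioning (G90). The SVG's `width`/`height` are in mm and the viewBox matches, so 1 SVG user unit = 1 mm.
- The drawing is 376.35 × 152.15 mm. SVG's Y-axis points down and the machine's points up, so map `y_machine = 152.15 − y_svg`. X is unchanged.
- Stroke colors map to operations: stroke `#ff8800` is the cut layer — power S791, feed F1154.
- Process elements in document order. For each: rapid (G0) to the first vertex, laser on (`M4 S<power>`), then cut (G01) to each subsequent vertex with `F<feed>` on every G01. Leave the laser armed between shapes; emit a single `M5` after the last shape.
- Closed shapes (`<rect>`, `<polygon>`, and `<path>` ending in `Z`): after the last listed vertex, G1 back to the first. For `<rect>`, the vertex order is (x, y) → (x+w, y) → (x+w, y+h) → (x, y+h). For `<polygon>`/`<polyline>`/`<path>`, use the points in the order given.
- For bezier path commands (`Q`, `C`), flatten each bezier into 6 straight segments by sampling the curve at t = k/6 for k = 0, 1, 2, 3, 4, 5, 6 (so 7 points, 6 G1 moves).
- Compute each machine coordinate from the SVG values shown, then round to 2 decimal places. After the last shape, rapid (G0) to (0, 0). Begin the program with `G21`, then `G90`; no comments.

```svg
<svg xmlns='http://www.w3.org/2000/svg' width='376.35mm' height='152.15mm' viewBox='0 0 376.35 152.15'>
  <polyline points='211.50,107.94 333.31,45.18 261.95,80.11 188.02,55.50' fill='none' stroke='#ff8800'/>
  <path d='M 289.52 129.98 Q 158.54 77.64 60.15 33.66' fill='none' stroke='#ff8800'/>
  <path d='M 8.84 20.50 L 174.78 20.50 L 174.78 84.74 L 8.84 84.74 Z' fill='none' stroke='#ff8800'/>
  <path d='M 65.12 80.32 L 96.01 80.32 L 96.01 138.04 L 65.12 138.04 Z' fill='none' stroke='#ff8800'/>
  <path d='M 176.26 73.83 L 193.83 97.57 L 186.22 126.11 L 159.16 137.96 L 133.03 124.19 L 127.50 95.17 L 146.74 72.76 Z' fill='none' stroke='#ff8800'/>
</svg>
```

Since the viewBox matches the mm dimensions, user units are millimetres directly. The only transform is the Y-flip y_m = 152.15 − y_svg.

Shape 1 is a open polyline drawn with `<polyline>`. Its stroke #ff8800 means cut at S791, F1154. After flipping Y the toolpath is (211.50,44.21) → (333.31,106.97) → (261.95,72.04) → (188.02,96.65).

Shape 2 is a quadratic bezier drawn with `<path>`. Its stroke #ff8800 means cut at S791, F1154. After flipping Y the toolpath is (289.52,22.17) → (246.77,39.38) → (205.82,56.13) → (166.69,72.42) → (129.36,88.24) → (93.85,103.60) → (60.15,118.49).

Shape 3 is a rectangle drawn with `<path>`. Its stroke #ff8800 means cut at S791, F1154. After flipping Y the toolpath is (8.84,131.65) → (174.78,131.65) → (174.78,67.41) → (8.84,67.41) → (8.84,131.65), returning to the start.

Shape 4 is a rectangle drawn with `<path>`. Its stroke #ff8800 means cut at S791, F1154. After flipping Y the toolpath is (65.12,71.83) → (96.01,71.83) → (96.01,14.11) → (65.12,14.11) → (65.12,71.83), returning to the start.

Shape 5 is a regular polygon drawn with `<path>`. Its stroke #ff8800 means cut at S791, F1154. After flipping Y the toolpath is (176.26,78.32) → (193.83,54.58) → (186.22,26.04) → (159.16,14.19) → (133.03,27.96) → (127.50,56.98) → (146.74,79.39) → (176.26,78.32), returning to the start.

G21
G90
G0 X211.50 Y44.21
M4 S791
G01 X333.31 Y106.97 F1154
G01 X261.95 Y72.04 F1154
G01 X188.02 Y96.65 F1154
G0 X289.52 Y22.17
M4 S791
G01 X246.77 Y39.38 F1154
G01 X205.82 Y56.13 F1154
G01 X166.69 Y72.42 F1154
G01 X129.36 Y88.24 F1154
G01 X93.85 Y103.60 F1154
G01 X60.15 Y118.49 F1154
G0 X8.84 Y131.65
M4 S791
G01 X174.78 Y131.65 F1154
G01 X174.78 Y67.41 F1154
G01 X8.84 Y67.41 F1154
G01 X8.84 Y131.65 F1154
G0 X65.12 Y71.83
M4 S791
G01 X96.01 Y71.83 F1154
G01 X96.01 Y14.11 F1154
G01 X65.12 Y14.11 F1154
G01 X65.12 Y71.83 F1154
G0 X176.26 Y78.32
M4 S791
G01 X193.83 Y54.58 F1154
G01 X186.22 Y26.04 F1154
G01 X159.16 Y14.19 F1154
G01 X133.03 Y27.96 F1154
G01 X127.50 Y56.98 F1154
G01 X146.74 Y79.39 F1154
G01 X176.26 Y78.32 F1154
M5
G0 X0.00 Y0.00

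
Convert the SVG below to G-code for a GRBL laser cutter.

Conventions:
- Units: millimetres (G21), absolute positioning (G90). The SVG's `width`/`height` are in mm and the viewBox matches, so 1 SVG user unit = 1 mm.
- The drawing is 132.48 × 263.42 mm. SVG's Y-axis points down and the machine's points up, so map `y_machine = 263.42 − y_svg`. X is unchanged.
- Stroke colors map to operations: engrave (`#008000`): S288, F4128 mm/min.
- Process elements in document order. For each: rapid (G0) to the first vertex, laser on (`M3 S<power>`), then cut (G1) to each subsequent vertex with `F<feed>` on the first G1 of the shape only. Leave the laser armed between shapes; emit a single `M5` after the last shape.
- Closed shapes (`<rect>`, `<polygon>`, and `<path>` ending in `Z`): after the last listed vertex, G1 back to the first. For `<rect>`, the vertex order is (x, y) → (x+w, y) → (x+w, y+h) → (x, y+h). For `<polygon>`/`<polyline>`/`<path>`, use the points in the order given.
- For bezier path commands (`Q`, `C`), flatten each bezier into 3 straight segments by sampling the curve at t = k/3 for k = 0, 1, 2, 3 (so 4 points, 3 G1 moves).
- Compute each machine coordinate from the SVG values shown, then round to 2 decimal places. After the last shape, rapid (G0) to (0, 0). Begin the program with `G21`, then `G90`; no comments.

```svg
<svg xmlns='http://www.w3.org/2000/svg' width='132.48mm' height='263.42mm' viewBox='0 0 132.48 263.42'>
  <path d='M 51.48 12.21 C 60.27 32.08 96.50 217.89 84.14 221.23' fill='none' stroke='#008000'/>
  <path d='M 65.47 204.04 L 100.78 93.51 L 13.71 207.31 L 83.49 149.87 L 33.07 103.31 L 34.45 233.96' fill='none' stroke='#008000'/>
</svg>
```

Since the viewBox matches the mm dimensions, user units are millimetres directly. The only transform is the Y-flip y_m = 263.42 − y_svg.

Shape 1 is a cubic bezier drawn with `<path>`. Its stroke #008000 means engrave at S288, F4128. After flipping Y the toolpath is (51.48,251.21) → (66.60,188.93) → (83.12,93.45) → (84.14,42.19).

Shape 2 is a open polyline drawn with `<path>`. Its stroke #008000 means engrave at S288, F4128. After flipping Y the toolpath is (65.47,59.38) → (100.78,169.91) → (13.71,56.11) → (83.49,113.55) → (33.07,160.11) → (34.45,29.46).

G21
G90
G0 X51.48 Y251.21
M3 S288
G1 X66.60 Y188.93 F4128
G1 X83.12 Y93.45
G1 X84.14 Y42.19
G0 X65.47 Y59.38
M3 S288
G1 X100.78 Y169.91 F4128
G1 X13.71 Y56.11
G1 X83.49 Y113.55
G1 X33.07 Y160.11
G1 X34.45 Y29.46
M5
G0 X0.00 Y0.00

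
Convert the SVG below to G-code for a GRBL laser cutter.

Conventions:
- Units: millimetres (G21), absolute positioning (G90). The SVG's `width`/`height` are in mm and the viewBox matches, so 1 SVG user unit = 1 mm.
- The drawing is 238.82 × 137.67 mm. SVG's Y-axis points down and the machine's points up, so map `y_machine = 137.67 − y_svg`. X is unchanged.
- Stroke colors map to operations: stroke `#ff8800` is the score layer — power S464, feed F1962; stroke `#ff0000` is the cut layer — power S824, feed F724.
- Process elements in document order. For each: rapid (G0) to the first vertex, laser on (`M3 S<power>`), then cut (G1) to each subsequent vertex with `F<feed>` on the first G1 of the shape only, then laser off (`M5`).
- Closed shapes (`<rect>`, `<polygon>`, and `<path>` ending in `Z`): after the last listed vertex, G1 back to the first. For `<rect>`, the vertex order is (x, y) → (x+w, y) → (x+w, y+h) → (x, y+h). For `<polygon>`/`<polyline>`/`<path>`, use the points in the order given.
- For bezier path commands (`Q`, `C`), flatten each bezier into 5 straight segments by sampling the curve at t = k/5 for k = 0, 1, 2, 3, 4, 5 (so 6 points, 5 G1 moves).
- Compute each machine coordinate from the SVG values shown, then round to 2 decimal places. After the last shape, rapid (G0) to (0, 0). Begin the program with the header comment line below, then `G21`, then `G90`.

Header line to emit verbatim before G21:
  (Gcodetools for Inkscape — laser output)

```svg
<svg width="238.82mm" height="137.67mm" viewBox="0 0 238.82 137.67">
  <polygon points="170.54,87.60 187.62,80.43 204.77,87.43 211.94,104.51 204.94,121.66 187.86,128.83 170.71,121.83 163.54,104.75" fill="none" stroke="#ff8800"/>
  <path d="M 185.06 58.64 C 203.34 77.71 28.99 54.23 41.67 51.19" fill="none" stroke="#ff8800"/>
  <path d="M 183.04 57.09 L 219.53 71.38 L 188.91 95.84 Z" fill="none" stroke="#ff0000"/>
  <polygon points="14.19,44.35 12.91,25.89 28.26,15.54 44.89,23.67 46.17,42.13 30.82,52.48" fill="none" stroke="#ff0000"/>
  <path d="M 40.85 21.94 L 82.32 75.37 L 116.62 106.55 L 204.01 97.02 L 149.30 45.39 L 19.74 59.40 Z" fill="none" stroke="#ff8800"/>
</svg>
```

(Gcodetools for Inkscape — laser output)
G21
G90
G0 X170.54 Y50.07
M3 S464
G1 X187.62 Y57.24 F1962
G1 X204.77 Y50.24
G1 X211.94 Y33.16
G1 X204.94 Y16.01
G1 X187.86 Y8.84
G1 X170.71 Y15.84
G1 X163.54 Y32.92
G1 X170.54 Y50.07
M5
G0 X185.06 Y79.03
M3 S464
G1 X175.95 Y72.19 F1962
G1 X138.83 Y72.54
G1 X91.93 Y77.05
G1 X53.47 Y82.71
G1 X41.67 Y86.48
M5
G0 X183.04 Y80.58
M3 S824
G1 X219.53 Y66.29 F724
G1 X188.91 Y41.83
G1 X183.04 Y80.58
M5
G0 X14.19 Y93.32
M3 S824
G1 X12.91 Y111.78 F724
G1 X28.26 Y122.13
G1 X44.89 Y114.00
G1 X46.17 Y95.54
G1 X30.82 Y85.19
G1 X14.19 Y93.32
M5
G0 X40.85 Y115.73
M3 S464
G1 X82.32 Y62.30 F1962
G1 X116.62 Y31.12
G1 X204.01 Y40.65
G1 X149.30 Y92.28
G1 X19.74 Y78.27
G1 X40.85 Y115.73
M5
G0 X0.00 Y0.00

1 u = 1 mm; y_m = 137.67 − y.

[1] `<polygon>` regular polygon, #ff8800→score S464 F1962: (170.54,50.07) → (187.62,57.24) → (204.77,50.24) → (211.94,33.16) → (204.94,16.01) → (187.86,8.84) → (170.71,15.84) → (163.54,32.92) → (170.54,50.07) (closed)

[2] `<path>` cubic bezier, #ff8800→score S464 F1962: (185.06,79.03) → (175.95,72.19) → (138.83,72.54) → (91.93,77.05) → (53.47,82.71) → (41.67,86.48)

[3] `<path>` regular polygon, #ff0000→cut S824 F724: (183.04,80.58) → (219.53,66.29) → (188.91,41.83) → (183.04,80.58) (closed)

[4] `<polygon>` regular polygon, #ff0000→cut S824 F724: (14.19,93.32) → (12.91,111.78) → (28.26,122.13) → (44.89,114.00) → (46.17,95.54) → (30.82,85.19) → (14.19,93.32) (closed)

[5] `<path>` closed polygon, #ff8800→score S464 F1962: (40.85,115.73) → (82.32,62.30) → (116.62,31.12) → (204.01,40.65) → (149.30,92.28) → (19.74,78.27) → (40.85,115.73) (closed)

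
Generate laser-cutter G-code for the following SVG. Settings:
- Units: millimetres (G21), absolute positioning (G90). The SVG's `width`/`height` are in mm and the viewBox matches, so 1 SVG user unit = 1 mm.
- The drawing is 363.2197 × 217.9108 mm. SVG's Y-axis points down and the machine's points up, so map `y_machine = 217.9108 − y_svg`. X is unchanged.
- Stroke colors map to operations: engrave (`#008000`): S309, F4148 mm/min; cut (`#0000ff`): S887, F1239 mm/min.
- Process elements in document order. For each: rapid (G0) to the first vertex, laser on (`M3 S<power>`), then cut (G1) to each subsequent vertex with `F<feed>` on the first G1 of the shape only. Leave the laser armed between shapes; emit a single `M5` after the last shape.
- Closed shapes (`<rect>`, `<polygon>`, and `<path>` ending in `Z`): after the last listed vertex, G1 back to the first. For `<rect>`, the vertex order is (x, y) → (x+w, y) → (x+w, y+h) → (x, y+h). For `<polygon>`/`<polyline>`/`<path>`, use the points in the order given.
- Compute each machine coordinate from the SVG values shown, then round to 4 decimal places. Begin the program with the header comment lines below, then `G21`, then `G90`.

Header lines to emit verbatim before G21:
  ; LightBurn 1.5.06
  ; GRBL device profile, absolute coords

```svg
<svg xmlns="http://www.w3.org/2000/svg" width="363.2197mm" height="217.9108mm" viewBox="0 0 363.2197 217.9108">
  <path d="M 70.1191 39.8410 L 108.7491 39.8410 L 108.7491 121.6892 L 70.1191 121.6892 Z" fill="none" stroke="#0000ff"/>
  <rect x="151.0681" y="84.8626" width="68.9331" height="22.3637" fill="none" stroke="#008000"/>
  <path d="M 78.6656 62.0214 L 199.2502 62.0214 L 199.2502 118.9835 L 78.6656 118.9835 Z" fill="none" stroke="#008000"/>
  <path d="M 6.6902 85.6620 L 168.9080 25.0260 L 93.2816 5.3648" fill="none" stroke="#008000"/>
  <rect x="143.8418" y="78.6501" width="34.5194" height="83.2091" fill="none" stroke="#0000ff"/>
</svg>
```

1 u = 1 mm; y_m = 217.9108 − y.

[1] `<path>` rectangle, #0000ff→cut S887 F1239: (70.1191,178.0698) → (108.7491,178.0698) → (108.7491,96.2216) → (70.1191,96.2216) → (70.1191,178.0698) (closed)

[2] `<rect>` rectangle, #008000→engrave S309 F4148: (151.0681,133.0482) → (220.0012,133.0482) → (220.0012,110.6845) → (151.0681,110.6845) → (151.0681,133.0482) (closed)

[3] `<path>` rectangle, #008000→engrave S309 F4148: (78.6656,155.8894) → (199.2502,155.8894) → (199.2502,98.9273) → (78.6656,98.9273) → (78.6656,155.8894) (closed)

[4] `<path>` open polyline, #008000→engrave S309 F4148: (6.6902,132.2488) → (168.9080,192.8848) → (93.2816,212.5460)

[5] `<rect>` rectangle, #0000ff→cut S887 F1239: (143.8418,139.2607) → (178.3612,139.2607) → (178.3612,56.0516) → (143.8418,56.0516) → (143.8418,139.2607) (closed)

; LightBurn 1.5.06
; GRBL device profile, absolute coords
G21
G90
G0 X70.1191 Y178.0698
M3 S887
G1 X108.7491 Y178.0698 F1239
G1 X108.7491 Y96.2216
G1 X70.1191 Y96.2216
G1 X70.1191 Y178.0698
G0 X151.0681 Y133.0482
M3 S309
G1 X220.0012 Y133.0482 F4148
G1 X220.0012 Y110.6845
G1 X151.0681 Y110.6845
G1 X151.0681 Y133.0482
G0 X78.6656 Y155.8894
M3 S309
G1 X199.2502 Y155.8894 F4148
G1 X199.2502 Y98.9273
G1 X78.6656 Y98.9273
G1 X78.6656 Y155.8894
G0 X6.6902 Y132.2488
M3 S309
G1 X168.9080 Y192.8848 F4148
G1 X93.2816 Y212.5460
G0 X143.8418 Y139.2607
M3 S887
G1 X178.3612 Y139.2607 F1239
G1 X178.3612 Y56.0516
G1 X143.8418 Y56.0516
G1 X143.8418 Y139.2607
M5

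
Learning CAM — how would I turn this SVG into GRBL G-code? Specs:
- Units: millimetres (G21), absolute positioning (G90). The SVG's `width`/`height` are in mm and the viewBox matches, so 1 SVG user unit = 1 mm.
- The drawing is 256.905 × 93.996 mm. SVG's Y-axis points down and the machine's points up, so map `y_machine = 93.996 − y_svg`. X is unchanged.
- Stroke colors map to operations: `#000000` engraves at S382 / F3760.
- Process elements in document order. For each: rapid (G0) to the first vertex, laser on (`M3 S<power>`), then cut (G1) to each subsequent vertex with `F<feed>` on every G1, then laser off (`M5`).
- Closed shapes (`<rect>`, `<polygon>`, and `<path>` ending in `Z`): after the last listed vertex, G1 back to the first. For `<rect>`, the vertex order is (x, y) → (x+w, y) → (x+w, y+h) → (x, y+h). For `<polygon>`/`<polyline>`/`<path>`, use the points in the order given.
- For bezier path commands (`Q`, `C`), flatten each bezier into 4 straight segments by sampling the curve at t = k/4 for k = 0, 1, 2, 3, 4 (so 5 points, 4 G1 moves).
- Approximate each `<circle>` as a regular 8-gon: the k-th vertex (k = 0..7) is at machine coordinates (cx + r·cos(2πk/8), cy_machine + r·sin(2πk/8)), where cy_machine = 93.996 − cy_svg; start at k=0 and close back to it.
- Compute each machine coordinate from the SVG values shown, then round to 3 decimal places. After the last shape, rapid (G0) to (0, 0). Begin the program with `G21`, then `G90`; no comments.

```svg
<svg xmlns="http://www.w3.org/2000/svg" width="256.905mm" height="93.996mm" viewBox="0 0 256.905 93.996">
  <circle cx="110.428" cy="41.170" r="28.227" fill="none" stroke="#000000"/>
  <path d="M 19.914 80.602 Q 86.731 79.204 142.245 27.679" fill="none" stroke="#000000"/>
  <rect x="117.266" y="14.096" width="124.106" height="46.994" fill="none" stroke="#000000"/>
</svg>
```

G21
G90
G0 X138.655 Y52.826
M3 S382
G1 X130.388 Y72.786 F3760
G1 X110.428 Y81.053 F3760
G1 X90.468 Y72.786 F3760
G1 X82.201 Y52.826 F3760
G1 X90.468 Y32.866 F3760
G1 X110.428 Y24.599 F3760
G1 X130.388 Y32.866 F3760
G1 X138.655 Y52.826 F3760
M5
G0 X19.914 Y13.394
M3 S382
G1 X52.616 Y17.226 F3760
G1 X83.905 Y27.324 F3760
G1 X113.782 Y43.687 F3760
G1 X142.245 Y66.317 F3760
M5
G0 X117.266 Y79.900
M3 S382
G1 X241.372 Y79.900 F3760
G1 X241.372 Y32.906 F3760
G1 X117.266 Y32.906 F3760
G1 X117.266 Y79.900 F3760
M5
G0 X0.000 Y0.000

1 u = 1 mm; y_m = 93.996 − y.

[1] `<circle>` circle, #000000→engrave S382 F3760: (138.655,52.826) → (130.388,72.786) → (110.428,81.053) → (90.468,72.786) → (82.201,52.826) → (90.468,32.866) → (110.428,24.599) → (130.388,32.866) → (138.655,52.826) (closed)

[2] `<path>` quadratic bezier, #000000→engrave S382 F3760: (19.914,13.394) → (52.616,17.226) → (83.905,27.324) → (113.782,43.687) → (142.245,66.317)

[3] `<rect>` rectangle, #000000→engrave S382 F3760: (117.266,79.900) → (241.372,79.900) → (241.372,32.906) → (117.266,32.906) → (117.266,79.900) (closed)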